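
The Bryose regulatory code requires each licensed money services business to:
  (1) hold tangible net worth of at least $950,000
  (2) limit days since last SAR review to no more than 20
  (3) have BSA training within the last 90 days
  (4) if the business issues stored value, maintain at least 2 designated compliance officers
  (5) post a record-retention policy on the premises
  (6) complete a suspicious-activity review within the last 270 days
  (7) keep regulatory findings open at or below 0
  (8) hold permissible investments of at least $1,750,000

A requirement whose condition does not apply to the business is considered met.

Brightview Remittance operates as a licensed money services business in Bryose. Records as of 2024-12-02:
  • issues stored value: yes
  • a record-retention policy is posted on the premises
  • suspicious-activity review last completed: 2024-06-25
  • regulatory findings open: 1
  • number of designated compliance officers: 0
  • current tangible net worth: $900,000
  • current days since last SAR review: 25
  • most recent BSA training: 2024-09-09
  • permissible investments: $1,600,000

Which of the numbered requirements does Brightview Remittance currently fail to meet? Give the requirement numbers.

1, 2, 4, 7, 8

1. tangible net worth $900,000 < $950,000 → not met
2. days since last SAR review 25 > 20 → not met
3. BSA training 84 days ago vs limit 90 → met
4. condition 'issues stored value' holds; designated compliance officers 0 < 2 → not met
5. record-retention policy present → met
6. suspicious-activity review 160 days ago vs limit 270 → met
7. regulatory findings open 1 > 0 → not met
8. permissible investments $1,600,000 < $1,750,000 → not met
Not met: 1, 2, 4, 7, 8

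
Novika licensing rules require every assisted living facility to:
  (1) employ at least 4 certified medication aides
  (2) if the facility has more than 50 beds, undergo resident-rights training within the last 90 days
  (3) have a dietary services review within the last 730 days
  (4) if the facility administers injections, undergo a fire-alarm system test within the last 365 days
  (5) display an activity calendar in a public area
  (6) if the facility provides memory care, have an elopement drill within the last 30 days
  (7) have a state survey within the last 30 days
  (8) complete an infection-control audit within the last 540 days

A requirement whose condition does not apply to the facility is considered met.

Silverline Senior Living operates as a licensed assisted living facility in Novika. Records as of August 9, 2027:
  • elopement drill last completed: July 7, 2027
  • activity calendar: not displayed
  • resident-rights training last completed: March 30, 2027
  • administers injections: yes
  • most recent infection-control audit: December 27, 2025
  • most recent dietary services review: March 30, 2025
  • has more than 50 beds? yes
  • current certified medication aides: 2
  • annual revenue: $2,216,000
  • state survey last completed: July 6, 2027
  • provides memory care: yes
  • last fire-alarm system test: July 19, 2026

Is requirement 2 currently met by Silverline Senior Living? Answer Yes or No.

2. condition 'has more than 50 beds' holds; resident-rights training 132 days ago vs limit 90 → not met

No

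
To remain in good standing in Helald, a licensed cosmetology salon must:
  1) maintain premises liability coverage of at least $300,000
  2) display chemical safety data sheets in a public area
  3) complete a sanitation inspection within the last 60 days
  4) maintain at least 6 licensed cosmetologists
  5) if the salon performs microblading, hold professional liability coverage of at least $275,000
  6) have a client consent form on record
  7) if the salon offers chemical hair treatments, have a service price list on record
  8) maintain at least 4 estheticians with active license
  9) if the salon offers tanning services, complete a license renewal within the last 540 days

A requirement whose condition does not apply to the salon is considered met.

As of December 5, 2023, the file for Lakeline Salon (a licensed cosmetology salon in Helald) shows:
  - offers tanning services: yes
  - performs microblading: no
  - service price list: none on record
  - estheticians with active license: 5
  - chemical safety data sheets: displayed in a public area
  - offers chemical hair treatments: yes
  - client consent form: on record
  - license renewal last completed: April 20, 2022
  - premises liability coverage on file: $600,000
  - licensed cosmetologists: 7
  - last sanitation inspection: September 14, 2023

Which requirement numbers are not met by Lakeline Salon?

1. premises liability coverage $600,000 ≥ $300,000 → met
2. chemical safety data sheets present → met
3. sanitation inspection 82 days ago vs limit 60 → not met
4. licensed cosmetologists 7 ≥ 6 → met
5. condition 'performs microblading' does not hold → requirement n/a → met
6. client consent form present → met
7. condition 'offers chemical hair treatments' holds; service price list absent → not met
8. estheticians with active license 5 ≥ 4 → met
9. condition 'offers tanning services' holds; license renewal 594 days ago vs limit 540 → not met
Not met: 3, 7, 9

3, 7, 9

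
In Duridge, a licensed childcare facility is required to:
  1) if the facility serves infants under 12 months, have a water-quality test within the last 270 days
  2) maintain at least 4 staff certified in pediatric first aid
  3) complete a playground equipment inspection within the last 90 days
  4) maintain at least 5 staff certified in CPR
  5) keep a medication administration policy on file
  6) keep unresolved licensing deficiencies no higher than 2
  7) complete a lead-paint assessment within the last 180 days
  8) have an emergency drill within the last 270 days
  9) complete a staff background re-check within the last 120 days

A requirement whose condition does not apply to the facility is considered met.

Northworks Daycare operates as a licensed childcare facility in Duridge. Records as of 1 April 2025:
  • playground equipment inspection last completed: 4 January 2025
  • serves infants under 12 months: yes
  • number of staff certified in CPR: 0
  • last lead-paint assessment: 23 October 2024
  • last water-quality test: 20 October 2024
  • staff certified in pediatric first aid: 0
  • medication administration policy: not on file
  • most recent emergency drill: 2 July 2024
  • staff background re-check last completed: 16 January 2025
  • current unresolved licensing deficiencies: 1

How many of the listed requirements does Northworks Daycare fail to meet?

4

1. condition 'serves infants under 12 months' holds; water-quality test 163 days ago vs limit 270 → met
2. staff certified in pediatric first aid 0 < 4 → not met
3. playground equipment inspection 87 days ago vs limit 90 → met
4. staff certified in CPR 0 < 5 → not met
5. medication administration policy absent → not met
6. unresolved licensing deficiencies 1 ≤ 2 → met
7. lead-paint assessment 160 days ago vs limit 180 → met
8. emergency drill 273 days ago vs limit 270 → not met
9. staff background re-check 75 days ago vs limit 120 → met
Not met: 4 of 9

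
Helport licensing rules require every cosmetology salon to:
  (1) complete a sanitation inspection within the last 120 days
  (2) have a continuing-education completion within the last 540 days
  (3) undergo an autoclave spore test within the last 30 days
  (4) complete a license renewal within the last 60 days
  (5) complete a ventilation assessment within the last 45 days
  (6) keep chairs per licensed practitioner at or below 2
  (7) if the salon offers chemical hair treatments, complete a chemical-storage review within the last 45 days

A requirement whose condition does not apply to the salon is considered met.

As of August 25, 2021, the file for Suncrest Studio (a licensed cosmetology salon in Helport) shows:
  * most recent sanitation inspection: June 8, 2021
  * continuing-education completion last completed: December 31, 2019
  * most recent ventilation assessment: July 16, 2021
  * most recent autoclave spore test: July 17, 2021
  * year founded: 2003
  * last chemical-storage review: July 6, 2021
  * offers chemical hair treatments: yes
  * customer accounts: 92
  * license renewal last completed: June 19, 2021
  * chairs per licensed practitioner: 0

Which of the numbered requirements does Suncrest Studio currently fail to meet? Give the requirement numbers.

1. sanitation inspection 78 days ago vs limit 120 → met
2. continuing-education completion 603 days ago vs limit 540 → not met
3. autoclave spore test 39 days ago vs limit 30 → not met
4. license renewal 67 days ago vs limit 60 → not met
5. ventilation assessment 40 days ago vs limit 45 → met
6. chairs per licensed practitioner 0 ≤ 2 → met
7. condition 'offers chemical hair treatments' holds; chemical-storage review 50 days ago vs limit 45 → not met
Not met: 2, 3, 4, 7

2, 3, 4, 7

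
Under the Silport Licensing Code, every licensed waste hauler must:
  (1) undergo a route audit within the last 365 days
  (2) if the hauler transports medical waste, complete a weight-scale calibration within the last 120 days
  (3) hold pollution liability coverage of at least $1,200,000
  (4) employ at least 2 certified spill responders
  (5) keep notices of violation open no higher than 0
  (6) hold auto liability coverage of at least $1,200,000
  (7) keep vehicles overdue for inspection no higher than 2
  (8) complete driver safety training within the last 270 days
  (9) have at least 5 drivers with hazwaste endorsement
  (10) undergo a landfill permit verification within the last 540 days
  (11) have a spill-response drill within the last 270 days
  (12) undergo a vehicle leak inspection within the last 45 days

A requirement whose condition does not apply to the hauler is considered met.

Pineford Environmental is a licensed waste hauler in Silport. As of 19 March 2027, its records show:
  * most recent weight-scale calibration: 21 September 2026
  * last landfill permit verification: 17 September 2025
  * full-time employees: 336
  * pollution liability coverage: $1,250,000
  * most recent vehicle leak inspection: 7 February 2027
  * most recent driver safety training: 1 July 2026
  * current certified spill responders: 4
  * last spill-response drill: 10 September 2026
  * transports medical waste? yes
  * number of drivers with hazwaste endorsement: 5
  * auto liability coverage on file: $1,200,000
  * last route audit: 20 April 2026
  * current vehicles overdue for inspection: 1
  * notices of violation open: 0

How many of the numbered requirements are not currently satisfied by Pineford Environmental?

1. route audit 333 days ago vs limit 365 → met
2. condition 'transports medical waste' holds; weight-scale calibration 179 days ago vs limit 120 → not met
3. pollution liability coverage $1,250,000 ≥ $1,200,000 → met
4. certified spill responders 4 ≥ 2 → met
5. notices of violation open 0 ≤ 0 → met
6. auto liability coverage $1,200,000 ≥ $1,200,000 → met
7. vehicles overdue for inspection 1 ≤ 2 → met
8. driver safety training 261 days ago vs limit 270 → met
9. drivers with hazwaste endorsement 5 ≥ 5 → met
10. landfill permit verification 548 days ago vs limit 540 → not met
11. spill-response drill 190 days ago vs limit 270 → met
12. vehicle leak inspection 40 days ago vs limit 45 → met
Not met: 2 of 12

2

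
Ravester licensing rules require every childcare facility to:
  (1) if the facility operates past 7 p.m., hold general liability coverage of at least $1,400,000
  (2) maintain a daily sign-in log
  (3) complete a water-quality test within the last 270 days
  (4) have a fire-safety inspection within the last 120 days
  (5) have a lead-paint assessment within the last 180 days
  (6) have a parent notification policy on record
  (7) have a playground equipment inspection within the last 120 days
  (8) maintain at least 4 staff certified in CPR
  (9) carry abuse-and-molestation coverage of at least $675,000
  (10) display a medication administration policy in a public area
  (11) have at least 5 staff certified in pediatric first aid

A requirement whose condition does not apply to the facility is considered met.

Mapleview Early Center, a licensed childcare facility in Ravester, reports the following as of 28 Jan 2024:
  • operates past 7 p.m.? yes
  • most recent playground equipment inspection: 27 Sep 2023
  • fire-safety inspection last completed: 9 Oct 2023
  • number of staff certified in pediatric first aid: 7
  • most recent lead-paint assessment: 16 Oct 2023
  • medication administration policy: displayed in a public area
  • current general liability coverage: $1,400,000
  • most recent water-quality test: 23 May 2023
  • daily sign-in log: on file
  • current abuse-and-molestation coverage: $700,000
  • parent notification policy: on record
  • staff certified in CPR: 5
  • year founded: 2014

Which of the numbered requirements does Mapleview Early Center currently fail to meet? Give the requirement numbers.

1. condition 'operates past 7 p.m.' holds; general liability coverage $1,400,000 ≥ $1,400,000 → met
2. daily sign-in log present → met
3. water-quality test 250 days ago vs limit 270 → met
4. fire-safety inspection 111 days ago vs limit 120 → met
5. lead-paint assessment 104 days ago vs limit 180 → met
6. parent notification policy present → met
7. playground equipment inspection 123 days ago vs limit 120 → not met
8. staff certified in CPR 5 ≥ 4 → met
9. abuse-and-molestation coverage $700,000 ≥ $675,000 → met
10. medication administration policy present → met
11. staff certified in pediatric first aid 7 ≥ 5 → met
Not met: 7

7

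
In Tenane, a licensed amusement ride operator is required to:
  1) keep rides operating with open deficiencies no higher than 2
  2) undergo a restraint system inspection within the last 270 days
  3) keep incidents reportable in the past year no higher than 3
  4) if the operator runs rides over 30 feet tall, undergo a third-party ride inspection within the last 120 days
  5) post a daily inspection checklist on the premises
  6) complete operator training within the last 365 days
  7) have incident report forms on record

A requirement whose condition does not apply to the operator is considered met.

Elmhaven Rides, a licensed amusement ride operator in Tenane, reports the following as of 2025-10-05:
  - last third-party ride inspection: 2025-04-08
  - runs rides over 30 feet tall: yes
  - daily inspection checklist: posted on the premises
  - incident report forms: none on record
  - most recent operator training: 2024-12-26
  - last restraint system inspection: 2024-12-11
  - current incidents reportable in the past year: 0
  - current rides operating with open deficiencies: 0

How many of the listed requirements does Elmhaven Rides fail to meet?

1. rides operating with open deficiencies 0 ≤ 2 → met
2. restraint system inspection 298 days ago vs limit 270 → not met
3. incidents reportable in the past year 0 ≤ 3 → met
4. condition 'runs rides over 30 feet tall' holds; third-party ride inspection 180 days ago vs limit 120 → not met
5. daily inspection checklist present → met
6. operator training 283 days ago vs limit 365 → met
7. incident report forms absent → not met
Not met: 3 of 7

3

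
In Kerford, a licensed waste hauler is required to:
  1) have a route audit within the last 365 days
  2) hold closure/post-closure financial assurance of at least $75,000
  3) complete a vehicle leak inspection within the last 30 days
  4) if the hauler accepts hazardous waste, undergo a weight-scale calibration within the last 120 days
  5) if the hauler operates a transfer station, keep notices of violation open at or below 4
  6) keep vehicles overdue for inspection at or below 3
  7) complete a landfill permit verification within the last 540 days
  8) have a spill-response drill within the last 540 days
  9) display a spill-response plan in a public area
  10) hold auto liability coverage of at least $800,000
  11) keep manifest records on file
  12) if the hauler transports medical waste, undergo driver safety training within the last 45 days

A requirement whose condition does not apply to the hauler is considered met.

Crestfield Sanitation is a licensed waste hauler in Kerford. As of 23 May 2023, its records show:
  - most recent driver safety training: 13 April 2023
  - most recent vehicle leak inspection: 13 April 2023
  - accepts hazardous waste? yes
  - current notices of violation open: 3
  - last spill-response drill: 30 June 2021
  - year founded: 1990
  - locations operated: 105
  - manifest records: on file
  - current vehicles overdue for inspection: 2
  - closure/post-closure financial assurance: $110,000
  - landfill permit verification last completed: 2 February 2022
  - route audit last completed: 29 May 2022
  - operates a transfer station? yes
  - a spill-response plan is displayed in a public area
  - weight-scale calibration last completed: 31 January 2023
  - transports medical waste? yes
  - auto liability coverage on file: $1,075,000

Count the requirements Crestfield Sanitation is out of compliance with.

1. route audit 359 days ago vs limit 365 → met
2. closure/post-closure financial assurance $110,000 ≥ $75,000 → met
3. vehicle leak inspection 40 days ago vs limit 30 → not met
4. condition 'accepts hazardous waste' holds; weight-scale calibration 112 days ago vs limit 120 → met
5. condition 'operates a transfer station' holds; notices of violation open 3 ≤ 4 → met
6. vehicles overdue for inspection 2 ≤ 3 → met
7. landfill permit verification 475 days ago vs limit 540 → met
8. spill-response drill 692 days ago vs limit 540 → not met
9. spill-response plan present → met
10. auto liability coverage $1,075,000 ≥ $800,000 → met
11. manifest records present → met
12. condition 'transports medical waste' holds; driver safety training 40 days ago vs limit 45 → met
Not met: 2 of 12

2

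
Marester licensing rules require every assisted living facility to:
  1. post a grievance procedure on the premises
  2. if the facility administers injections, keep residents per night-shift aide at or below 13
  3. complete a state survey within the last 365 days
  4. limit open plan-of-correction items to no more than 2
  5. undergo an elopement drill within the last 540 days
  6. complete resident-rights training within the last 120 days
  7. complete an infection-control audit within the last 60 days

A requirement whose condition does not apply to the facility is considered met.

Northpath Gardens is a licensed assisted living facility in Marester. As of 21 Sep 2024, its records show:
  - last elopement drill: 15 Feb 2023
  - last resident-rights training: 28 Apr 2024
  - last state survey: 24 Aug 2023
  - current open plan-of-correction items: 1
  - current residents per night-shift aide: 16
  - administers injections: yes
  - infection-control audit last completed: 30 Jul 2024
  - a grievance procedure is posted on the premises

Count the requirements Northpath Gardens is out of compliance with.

1. grievance procedure present → met
2. condition 'administers injections' holds; residents per night-shift aide 16 > 13 → not met
3. state survey 394 days ago vs limit 365 → not met
4. open plan-of-correction items 1 ≤ 2 → met
5. elopement drill 584 days ago vs limit 540 → not met
6. resident-rights training 146 days ago vs limit 120 → not met
7. infection-control audit 53 days ago vs limit 60 → met
Not met: 4 of 7

4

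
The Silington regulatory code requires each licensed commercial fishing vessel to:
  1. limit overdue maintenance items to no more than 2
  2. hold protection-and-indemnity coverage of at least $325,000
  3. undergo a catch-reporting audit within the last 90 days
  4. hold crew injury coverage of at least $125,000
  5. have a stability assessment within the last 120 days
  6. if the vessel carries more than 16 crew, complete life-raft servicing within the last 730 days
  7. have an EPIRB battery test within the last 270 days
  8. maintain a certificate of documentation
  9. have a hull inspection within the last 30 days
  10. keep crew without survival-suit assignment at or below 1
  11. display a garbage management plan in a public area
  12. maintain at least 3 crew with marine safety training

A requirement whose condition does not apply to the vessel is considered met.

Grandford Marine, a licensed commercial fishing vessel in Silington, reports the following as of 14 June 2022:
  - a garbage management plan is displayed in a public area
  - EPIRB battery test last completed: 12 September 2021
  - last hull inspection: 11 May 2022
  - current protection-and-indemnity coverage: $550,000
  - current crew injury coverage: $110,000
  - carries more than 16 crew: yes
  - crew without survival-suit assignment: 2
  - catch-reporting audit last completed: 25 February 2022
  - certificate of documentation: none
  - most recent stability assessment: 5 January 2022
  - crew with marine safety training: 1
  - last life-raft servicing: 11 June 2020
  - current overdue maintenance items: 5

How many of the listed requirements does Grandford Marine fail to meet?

1. overdue maintenance items 5 > 2 → not met
2. protection-and-indemnity coverage $550,000 ≥ $325,000 → met
3. catch-reporting audit 109 days ago vs limit 90 → not met
4. crew injury coverage $110,000 < $125,000 → not met
5. stability assessment 160 days ago vs limit 120 → not met
6. condition 'carries more than 16 crew' holds; life-raft servicing 733 days ago vs limit 730 → not met
7. EPIRB battery test 275 days ago vs limit 270 → not met
8. certificate of documentation absent → not met
9. hull inspection 34 days ago vs limit 30 → not met
10. crew without survival-suit assignment 2 > 1 → not met
11. garbage management plan present → met
12. crew with marine safety training 1 < 3 → not met
Not met: 10 of 12

10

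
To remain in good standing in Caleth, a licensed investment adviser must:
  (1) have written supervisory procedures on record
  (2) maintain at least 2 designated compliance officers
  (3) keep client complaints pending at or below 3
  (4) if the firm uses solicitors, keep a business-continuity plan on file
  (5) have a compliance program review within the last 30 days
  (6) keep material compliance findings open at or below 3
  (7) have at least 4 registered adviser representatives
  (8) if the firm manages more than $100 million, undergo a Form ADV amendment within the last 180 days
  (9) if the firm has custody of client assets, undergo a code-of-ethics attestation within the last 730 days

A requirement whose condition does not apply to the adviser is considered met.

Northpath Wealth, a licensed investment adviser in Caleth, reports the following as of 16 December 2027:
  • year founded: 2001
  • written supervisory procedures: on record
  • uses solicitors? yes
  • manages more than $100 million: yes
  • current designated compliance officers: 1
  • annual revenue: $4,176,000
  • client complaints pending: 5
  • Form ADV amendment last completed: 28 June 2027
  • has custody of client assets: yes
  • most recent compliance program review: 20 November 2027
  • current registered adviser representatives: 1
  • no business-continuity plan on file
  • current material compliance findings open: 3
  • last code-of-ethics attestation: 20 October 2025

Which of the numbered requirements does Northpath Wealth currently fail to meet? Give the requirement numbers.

2, 3, 4, 7, 9

1. written supervisory procedures present → met
2. designated compliance officers 1 < 2 → not met
3. client complaints pending 5 > 3 → not met
4. condition 'uses solicitors' holds; business-continuity plan absent → not met
5. compliance program review 26 days ago vs limit 30 → met
6. material compliance findings open 3 ≤ 3 → met
7. registered adviser representatives 1 < 4 → not met
8. condition 'manages more than $100 million' holds; Form ADV amendment 171 days ago vs limit 180 → met
9. condition 'has custody of client assets' holds; code-of-ethics attestation 787 days ago vs limit 730 → not met
Not met: 2, 3, 4, 7, 9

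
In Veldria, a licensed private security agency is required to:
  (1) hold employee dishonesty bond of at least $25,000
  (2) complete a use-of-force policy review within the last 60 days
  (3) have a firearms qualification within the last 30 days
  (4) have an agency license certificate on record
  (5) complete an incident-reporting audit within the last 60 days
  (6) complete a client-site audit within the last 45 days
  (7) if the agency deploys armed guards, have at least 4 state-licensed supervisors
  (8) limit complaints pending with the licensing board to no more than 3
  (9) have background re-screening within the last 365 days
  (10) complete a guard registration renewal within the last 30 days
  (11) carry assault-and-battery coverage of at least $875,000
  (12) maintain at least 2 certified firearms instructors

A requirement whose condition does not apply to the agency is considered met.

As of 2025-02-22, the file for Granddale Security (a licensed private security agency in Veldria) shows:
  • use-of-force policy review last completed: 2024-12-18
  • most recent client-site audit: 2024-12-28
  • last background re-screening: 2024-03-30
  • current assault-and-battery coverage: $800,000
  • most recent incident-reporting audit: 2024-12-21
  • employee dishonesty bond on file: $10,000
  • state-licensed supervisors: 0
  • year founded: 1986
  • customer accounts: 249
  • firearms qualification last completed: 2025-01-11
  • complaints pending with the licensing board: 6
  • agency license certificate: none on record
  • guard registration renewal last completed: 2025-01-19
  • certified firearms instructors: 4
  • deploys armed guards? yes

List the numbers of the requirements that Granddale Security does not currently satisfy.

1. employee dishonesty bond $10,000 < $25,000 → not met
2. use-of-force policy review 66 days ago vs limit 60 → not met
3. firearms qualification 42 days ago vs limit 30 → not met
4. agency license certificate absent → not met
5. incident-reporting audit 63 days ago vs limit 60 → not met
6. client-site audit 56 days ago vs limit 45 → not met
7. condition 'deploys armed guards' holds; state-licensed supervisors 0 < 4 → not met
8. complaints pending with the licensing board 6 > 3 → not met
9. background re-screening 329 days ago vs limit 365 → met
10. guard registration renewal 34 days ago vs limit 30 → not met
11. assault-and-battery coverage $800,000 < $875,000 → not met
12. certified firearms instructors 4 ≥ 2 → met
Not met: 1, 2, 3, 4, 5, 6, 7, 8, 10, 11

1, 2, 3, 4, 5, 6, 7, 8, 10, 11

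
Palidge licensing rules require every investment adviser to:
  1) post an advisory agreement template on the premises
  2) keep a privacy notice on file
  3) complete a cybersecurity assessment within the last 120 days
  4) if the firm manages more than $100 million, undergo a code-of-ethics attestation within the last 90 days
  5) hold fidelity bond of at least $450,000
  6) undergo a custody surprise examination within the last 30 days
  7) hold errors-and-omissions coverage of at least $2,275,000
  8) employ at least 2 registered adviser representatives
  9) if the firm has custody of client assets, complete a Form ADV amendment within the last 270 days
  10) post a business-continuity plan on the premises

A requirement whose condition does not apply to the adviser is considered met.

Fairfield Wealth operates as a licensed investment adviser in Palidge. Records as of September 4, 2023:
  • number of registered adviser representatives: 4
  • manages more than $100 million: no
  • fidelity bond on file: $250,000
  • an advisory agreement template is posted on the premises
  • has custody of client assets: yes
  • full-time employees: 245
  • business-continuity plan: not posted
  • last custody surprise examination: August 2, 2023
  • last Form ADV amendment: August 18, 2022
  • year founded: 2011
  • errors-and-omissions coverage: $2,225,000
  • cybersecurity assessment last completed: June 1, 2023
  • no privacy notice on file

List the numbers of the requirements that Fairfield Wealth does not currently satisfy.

2, 5, 6, 7, 9, 10

1. advisory agreement template present → met
2. privacy notice absent → not met
3. cybersecurity assessment 95 days ago vs limit 120 → met
4. condition 'manages more than $100 million' does not hold → requirement n/a → met
5. fidelity bond $250,000 < $450,000 → not met
6. custody surprise examination 33 days ago vs limit 30 → not met
7. errors-and-omissions coverage $2,225,000 < $2,275,000 → not met
8. registered adviser representatives 4 ≥ 2 → met
9. condition 'has custody of client assets' holds; Form ADV amendment 382 days ago vs limit 270 → not met
10. business-continuity plan absent → not met
Not met: 2, 5, 6, 7, 9, 10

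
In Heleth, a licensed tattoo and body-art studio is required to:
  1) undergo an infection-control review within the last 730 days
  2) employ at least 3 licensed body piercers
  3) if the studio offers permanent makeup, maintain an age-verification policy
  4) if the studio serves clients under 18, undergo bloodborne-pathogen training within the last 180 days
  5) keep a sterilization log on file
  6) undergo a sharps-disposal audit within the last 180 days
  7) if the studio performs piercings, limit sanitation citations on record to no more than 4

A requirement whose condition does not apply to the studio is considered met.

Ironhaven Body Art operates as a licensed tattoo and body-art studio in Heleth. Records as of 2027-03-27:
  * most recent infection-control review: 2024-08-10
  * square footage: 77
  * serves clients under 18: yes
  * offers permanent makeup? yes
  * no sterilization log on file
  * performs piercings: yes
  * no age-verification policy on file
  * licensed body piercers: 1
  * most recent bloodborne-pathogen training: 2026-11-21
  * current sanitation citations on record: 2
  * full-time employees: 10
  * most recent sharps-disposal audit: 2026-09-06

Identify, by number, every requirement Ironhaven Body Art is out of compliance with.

1, 2, 3, 5, 6

1. infection-control review 959 days ago vs limit 730 → not met
2. licensed body piercers 1 < 3 → not met
3. condition 'offers permanent makeup' holds; age-verification policy absent → not met
4. condition 'serves clients under 18' holds; bloodborne-pathogen training 126 days ago vs limit 180 → met
5. sterilization log absent → not met
6. sharps-disposal audit 202 days ago vs limit 180 → not met
7. condition 'performs piercings' holds; sanitation citations on record 2 ≤ 4 → met
Not met: 1, 2, 3, 5, 6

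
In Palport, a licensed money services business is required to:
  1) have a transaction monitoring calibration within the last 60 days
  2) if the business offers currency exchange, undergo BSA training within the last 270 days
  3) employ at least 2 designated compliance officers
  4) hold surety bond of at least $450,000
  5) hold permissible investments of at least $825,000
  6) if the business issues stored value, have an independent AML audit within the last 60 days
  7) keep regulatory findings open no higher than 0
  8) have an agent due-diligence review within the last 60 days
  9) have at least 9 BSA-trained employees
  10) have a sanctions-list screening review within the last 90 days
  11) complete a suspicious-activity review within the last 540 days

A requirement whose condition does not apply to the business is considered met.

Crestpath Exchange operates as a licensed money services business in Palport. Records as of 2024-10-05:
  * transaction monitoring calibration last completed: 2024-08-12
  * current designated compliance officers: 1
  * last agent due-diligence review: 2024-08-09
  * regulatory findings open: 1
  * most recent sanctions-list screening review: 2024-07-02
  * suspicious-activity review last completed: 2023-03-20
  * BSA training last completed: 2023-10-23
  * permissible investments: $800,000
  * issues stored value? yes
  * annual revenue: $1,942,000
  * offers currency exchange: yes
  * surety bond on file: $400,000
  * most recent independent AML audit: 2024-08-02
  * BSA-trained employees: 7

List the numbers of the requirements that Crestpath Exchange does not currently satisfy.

2, 3, 4, 5, 6, 7, 9, 10, 11

1. transaction monitoring calibration 54 days ago vs limit 60 → met
2. condition 'offers currency exchange' holds; BSA training 348 days ago vs limit 270 → not met
3. designated compliance officers 1 < 2 → not met
4. surety bond $400,000 < $450,000 → not met
5. permissible investments $800,000 < $825,000 → not met
6. condition 'issues stored value' holds; independent AML audit 64 days ago vs limit 60 → not met
7. regulatory findings open 1 > 0 → not met
8. agent due-diligence review 57 days ago vs limit 60 → met
9. BSA-trained employees 7 < 9 → not met
10. sanctions-list screening review 95 days ago vs limit 90 → not met
11. suspicious-activity review 565 days ago vs limit 540 → not met
Not met: 2, 3, 4, 5, 6, 7, 9, 10, 11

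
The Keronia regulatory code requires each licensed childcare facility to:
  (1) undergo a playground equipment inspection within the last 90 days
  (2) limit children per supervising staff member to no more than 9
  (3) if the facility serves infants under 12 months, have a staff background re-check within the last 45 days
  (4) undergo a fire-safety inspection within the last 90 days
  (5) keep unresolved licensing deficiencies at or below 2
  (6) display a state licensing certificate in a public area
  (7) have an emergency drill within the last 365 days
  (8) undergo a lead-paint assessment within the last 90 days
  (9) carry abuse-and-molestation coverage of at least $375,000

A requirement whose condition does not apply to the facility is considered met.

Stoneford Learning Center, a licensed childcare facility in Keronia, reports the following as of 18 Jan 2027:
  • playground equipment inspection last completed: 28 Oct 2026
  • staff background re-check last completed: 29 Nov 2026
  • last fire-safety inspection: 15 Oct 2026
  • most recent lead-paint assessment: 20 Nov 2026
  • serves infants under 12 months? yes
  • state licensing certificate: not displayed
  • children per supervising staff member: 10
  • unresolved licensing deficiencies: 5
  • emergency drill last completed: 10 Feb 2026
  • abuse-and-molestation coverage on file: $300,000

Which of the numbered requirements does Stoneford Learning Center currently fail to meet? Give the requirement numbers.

1. playground equipment inspection 82 days ago vs limit 90 → met
2. children per supervising staff member 10 > 9 → not met
3. condition 'serves infants under 12 months' holds; staff background re-check 50 days ago vs limit 45 → not met
4. fire-safety inspection 95 days ago vs limit 90 → not met
5. unresolved licensing deficiencies 5 > 2 → not met
6. state licensing certificate absent → not met
7. emergency drill 342 days ago vs limit 365 → met
8. lead-paint assessment 59 days ago vs limit 90 → met
9. abuse-and-molestation coverage $300,000 < $375,000 → not met
Not met: 2, 3, 4, 5, 6, 9

2, 3, 4, 5, 6, 9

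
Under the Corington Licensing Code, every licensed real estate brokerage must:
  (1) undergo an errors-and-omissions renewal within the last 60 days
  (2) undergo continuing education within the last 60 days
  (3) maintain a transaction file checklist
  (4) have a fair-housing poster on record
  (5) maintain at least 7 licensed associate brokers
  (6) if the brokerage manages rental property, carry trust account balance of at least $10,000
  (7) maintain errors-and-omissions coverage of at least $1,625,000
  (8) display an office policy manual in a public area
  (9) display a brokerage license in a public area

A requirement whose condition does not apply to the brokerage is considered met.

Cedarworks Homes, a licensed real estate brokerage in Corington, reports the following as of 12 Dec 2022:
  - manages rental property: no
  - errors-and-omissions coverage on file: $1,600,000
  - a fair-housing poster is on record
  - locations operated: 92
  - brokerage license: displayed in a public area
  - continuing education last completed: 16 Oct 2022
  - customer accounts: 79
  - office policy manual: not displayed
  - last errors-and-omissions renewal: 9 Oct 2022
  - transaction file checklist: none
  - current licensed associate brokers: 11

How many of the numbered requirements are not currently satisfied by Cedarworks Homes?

1. errors-and-omissions renewal 64 days ago vs limit 60 → not met
2. continuing education 57 days ago vs limit 60 → met
3. transaction file checklist absent → not met
4. fair-housing poster present → met
5. licensed associate brokers 11 ≥ 7 → met
6. condition 'manages rental property' does not hold → requirement n/a → met
7. errors-and-omissions coverage $1,600,000 < $1,625,000 → not met
8. office policy manual absent → not met
9. brokerage license present → met
Not met: 4 of 9

4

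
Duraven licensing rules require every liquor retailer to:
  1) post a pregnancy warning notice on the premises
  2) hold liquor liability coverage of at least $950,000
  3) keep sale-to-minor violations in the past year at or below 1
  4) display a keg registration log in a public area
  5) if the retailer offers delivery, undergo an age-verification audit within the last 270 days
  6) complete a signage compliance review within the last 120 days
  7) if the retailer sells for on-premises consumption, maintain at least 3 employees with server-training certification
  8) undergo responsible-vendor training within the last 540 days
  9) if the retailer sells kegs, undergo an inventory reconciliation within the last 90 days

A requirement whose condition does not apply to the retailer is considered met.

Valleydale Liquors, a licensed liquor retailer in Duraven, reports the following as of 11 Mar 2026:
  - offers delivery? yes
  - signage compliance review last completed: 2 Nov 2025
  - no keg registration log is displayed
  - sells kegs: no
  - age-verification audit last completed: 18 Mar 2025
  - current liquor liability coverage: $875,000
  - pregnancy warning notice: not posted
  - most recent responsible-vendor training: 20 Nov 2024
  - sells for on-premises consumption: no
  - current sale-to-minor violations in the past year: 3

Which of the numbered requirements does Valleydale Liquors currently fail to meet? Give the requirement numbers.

1. pregnancy warning notice absent → not met
2. liquor liability coverage $875,000 < $950,000 → not met
3. sale-to-minor violations in the past year 3 > 1 → not met
4. keg registration log absent → not met
5. condition 'offers delivery' holds; age-verification audit 358 days ago vs limit 270 → not met
6. signage compliance review 129 days ago vs limit 120 → not met
7. condition 'sells for on-premises consumption' does not hold → requirement n/a → met
8. responsible-vendor training 476 days ago vs limit 540 → met
9. condition 'sells kegs' does not hold → requirement n/a → met
Not met: 1, 2, 3, 4, 5, 6

1, 2, 3, 4, 5, 6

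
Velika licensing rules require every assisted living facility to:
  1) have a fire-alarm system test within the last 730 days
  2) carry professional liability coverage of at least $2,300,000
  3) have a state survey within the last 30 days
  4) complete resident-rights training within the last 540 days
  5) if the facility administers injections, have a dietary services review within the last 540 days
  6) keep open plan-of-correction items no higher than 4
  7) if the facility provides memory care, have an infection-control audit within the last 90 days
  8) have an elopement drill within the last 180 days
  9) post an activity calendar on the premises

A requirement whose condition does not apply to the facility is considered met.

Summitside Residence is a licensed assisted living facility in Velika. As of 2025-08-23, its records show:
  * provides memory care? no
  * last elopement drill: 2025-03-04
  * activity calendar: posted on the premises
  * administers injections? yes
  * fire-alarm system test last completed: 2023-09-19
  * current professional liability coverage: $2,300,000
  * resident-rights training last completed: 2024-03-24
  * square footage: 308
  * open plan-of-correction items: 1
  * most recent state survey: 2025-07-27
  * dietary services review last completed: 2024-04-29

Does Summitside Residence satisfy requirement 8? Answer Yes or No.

Yes

8. elopement drill 172 days ago vs limit 180 → met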